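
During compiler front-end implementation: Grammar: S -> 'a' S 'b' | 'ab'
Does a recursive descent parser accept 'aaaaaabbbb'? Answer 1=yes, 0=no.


Grammar accepts strings of the form a^n b^n (n >= 1)
Word: 'aaaaaabbbb'
Counting: 6 a's and 4 b's
Check: 6 == 4? No
Mismatch: a-count != b-count
Rejected

0


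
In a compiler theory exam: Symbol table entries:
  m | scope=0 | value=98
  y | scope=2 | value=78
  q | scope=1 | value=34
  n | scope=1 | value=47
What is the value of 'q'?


Searching symbol table for 'q':
  m | scope=0 | value=98
  y | scope=2 | value=78
  q | scope=1 | value=34 <- MATCH
  n | scope=1 | value=47
Found 'q' at scope 1 with value 34

34


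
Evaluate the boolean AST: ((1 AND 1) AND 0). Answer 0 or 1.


Step 1: Evaluate inner node
  1 AND 1 = 1
Step 2: Evaluate root node
  1 AND 0 = 0

0


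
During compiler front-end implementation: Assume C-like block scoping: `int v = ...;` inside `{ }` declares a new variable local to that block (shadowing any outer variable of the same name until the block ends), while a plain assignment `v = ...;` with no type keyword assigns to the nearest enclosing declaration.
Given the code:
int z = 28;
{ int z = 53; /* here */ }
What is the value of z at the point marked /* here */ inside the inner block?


Analyzing scoping rules:
Outer scope: declares z = 28
Inner block: 'int z = 53;' declares a NEW z that shadows the outer one
Inside the block the inner declaration is in scope -> 53
Result: 53

53


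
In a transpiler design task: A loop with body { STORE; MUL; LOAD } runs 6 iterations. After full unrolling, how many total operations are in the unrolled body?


Loop body operations: STORE, MUL, LOAD (3 ops per iteration)
Unrolling 6 iterations:
  Iteration 1: STORE, MUL, LOAD (3 ops)
  Iteration 2: STORE, MUL, LOAD (3 ops)
  Iteration 3: STORE, MUL, LOAD (3 ops)
  Iteration 4: STORE, MUL, LOAD (3 ops)
  Iteration 5: STORE, MUL, LOAD (3 ops)
  Iteration 6: STORE, MUL, LOAD (3 ops)
Total: 6 iterations * 3 ops/iter = 18 operations

18


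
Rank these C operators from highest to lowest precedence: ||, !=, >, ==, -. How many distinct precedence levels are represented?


Looking up precedence for each operator:
  || -> precedence 1
  != -> precedence 3
  > -> precedence 4
  == -> precedence 3
  - -> precedence 5
Sorted highest to lowest: -, >, !=, ==, ||
Distinct precedence values: [5, 4, 3, 1]
Number of distinct levels: 4

4


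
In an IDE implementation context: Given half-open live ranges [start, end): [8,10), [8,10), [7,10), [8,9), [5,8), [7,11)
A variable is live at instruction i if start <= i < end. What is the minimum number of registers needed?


Live ranges:
  Var0: [8, 10)
  Var1: [8, 10)
  Var2: [7, 10)
  Var3: [8, 9)
  Var4: [5, 8)
  Var5: [7, 11)
Sweep-line events (position, delta, active):
  pos=5 start -> active=1
  pos=7 start -> active=2
  pos=7 start -> active=3
  pos=8 end -> active=2
  pos=8 start -> active=3
  pos=8 start -> active=4
  pos=8 start -> active=5
  pos=9 end -> active=4
  pos=10 end -> active=3
  pos=10 end -> active=2
  pos=10 end -> active=1
  pos=11 end -> active=0
Maximum simultaneous active: 5
Minimum registers needed: 5

5


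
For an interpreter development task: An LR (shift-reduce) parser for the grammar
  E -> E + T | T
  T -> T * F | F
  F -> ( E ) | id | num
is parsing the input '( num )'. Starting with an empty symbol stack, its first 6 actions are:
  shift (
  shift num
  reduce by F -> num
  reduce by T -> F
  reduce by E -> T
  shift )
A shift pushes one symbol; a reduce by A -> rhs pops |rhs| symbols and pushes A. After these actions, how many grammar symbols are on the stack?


Tracking the symbol stack through each action:
  Action 1: shift '(' : push -> stack = [(] (size 1)
  Action 2: shift 'num' : push -> stack = [(, num] (size 2)
  Action 3: reduce by F -> num : pop 1, push F -> stack = [(, F] (size 2)
  Action 4: reduce by T -> F : pop 1, push T -> stack = [(, T] (size 2)
  Action 5: reduce by E -> T : pop 1, push E -> stack = [(, E] (size 2)
  Action 6: shift ')' : push -> stack = [(, E, )] (size 3)
Final stack size: 3

3


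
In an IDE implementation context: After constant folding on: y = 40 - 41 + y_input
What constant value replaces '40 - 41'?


Identifying constant sub-expression:
  Original: y = 40 - 41 + y_input
  40 and 41 are both compile-time constants
  Evaluating: 40 - 41 = -1
  After folding: y = -1 + y_input

-1


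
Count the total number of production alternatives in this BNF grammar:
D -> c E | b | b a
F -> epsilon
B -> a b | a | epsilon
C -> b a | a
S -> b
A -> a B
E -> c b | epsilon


Counting alternatives per rule:
  D: 3 alternative(s)
  F: 1 alternative(s)
  B: 3 alternative(s)
  C: 2 alternative(s)
  S: 1 alternative(s)
  A: 1 alternative(s)
  E: 2 alternative(s)
Sum: 3 + 1 + 3 + 2 + 1 + 1 + 2 = 13

13


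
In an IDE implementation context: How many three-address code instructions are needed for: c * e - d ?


Expression: c * e - d
Generating three-address code (respecting * over +/- precedence):
  Instruction 1: t1 = c * e
  Instruction 2: t2 = t1 - d
Total instructions: 2

2


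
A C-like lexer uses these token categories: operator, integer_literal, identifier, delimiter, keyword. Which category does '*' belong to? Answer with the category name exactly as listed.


Token: '*'
Checking categories:
  identifier: no
  integer_literal: no
  operator: YES
  keyword: no
  delimiter: no
Category: operator

operator


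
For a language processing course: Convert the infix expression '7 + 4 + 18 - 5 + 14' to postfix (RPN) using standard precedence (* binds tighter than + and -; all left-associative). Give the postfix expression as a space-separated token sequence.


Applying the shunting-yard algorithm:
  Operand 7 -> output
  Push '+' onto operator stack -> op-stack: [+]
  Operand 4 -> output
  See '+' (prec 1); top '+' (prec 1) >= it -> pop '+' to output
  Push '+' onto operator stack -> op-stack: [+]
  Operand 18 -> output
  See '-' (prec 1); top '+' (prec 1) >= it -> pop '+' to output
  Push '-' onto operator stack -> op-stack: [-]
  Operand 5 -> output
  See '+' (prec 1); top '-' (prec 1) >= it -> pop '-' to output
  Push '+' onto operator stack -> op-stack: [+]
  Operand 14 -> output
  End of input: pop '+' to output
Postfix result: 7 4 + 18 + 5 - 14 +

7 4 + 18 + 5 - 14 +


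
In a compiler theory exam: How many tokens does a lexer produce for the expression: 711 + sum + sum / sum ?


Scanning '711 + sum + sum / sum'
Token 1: '711' -> integer_literal
Token 2: '+' -> operator
Token 3: 'sum' -> identifier
Token 4: '+' -> operator
Token 5: 'sum' -> identifier
Token 6: '/' -> operator
Token 7: 'sum' -> identifier
Total tokens: 7

7


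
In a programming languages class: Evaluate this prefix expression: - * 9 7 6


Parsing prefix expression: - * 9 7 6
Step 1: Innermost operation '* 9 7'
  9 * 7 = 63
Step 2: Outer operation '- [63] 6'
  63 - 6 = 57

57


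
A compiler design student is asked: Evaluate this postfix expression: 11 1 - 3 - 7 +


Processing tokens left to right:
Push 11, Push 1
Pop 11 and 1, compute 11 - 1 = 10, push 10
Push 3
Pop 10 and 3, compute 10 - 3 = 7, push 7
Push 7
Pop 7 and 7, compute 7 + 7 = 14, push 14
Stack result: 14

14


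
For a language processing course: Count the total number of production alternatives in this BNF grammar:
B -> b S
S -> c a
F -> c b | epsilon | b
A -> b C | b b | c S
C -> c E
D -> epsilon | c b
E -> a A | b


Counting alternatives per rule:
  B: 1 alternative(s)
  S: 1 alternative(s)
  F: 3 alternative(s)
  A: 3 alternative(s)
  C: 1 alternative(s)
  D: 2 alternative(s)
  E: 2 alternative(s)
Sum: 1 + 1 + 3 + 3 + 1 + 2 + 2 = 13

13


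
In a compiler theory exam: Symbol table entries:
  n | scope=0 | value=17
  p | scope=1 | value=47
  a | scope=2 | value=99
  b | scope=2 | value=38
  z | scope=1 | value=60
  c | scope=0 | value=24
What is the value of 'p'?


Searching symbol table for 'p':
  n | scope=0 | value=17
  p | scope=1 | value=47 <- MATCH
  a | scope=2 | value=99
  b | scope=2 | value=38
  z | scope=1 | value=60
  c | scope=0 | value=24
Found 'p' at scope 1 with value 47

47


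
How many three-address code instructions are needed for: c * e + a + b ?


Expression: c * e + a + b
Generating three-address code (respecting * over +/- precedence):
  Instruction 1: t1 = c * e
  Instruction 2: t2 = t1 + a
  Instruction 3: t3 = t2 + b
Total instructions: 3

3


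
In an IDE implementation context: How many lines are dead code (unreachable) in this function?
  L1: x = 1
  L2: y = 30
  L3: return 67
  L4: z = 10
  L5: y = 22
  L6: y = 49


Analyzing control flow:
  L1: reachable (before return)
  L2: reachable (before return)
  L3: reachable (return statement)
  L4: DEAD (after return at L3)
  L5: DEAD (after return at L3)
  L6: DEAD (after return at L3)
Return at L3, total lines = 6
Dead lines: L4 through L6
Count: 3

3


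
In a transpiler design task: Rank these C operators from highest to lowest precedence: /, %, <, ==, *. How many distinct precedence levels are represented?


Looking up precedence for each operator:
  / -> precedence 6
  % -> precedence 6
  < -> precedence 4
  == -> precedence 3
  * -> precedence 6
Sorted highest to lowest: /, %, *, <, ==
Distinct precedence values: [6, 4, 3]
Number of distinct levels: 3

3


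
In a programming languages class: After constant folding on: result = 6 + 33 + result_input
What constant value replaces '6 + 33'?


Identifying constant sub-expression:
  Original: result = 6 + 33 + result_input
  6 and 33 are both compile-time constants
  Evaluating: 6 + 33 = 39
  After folding: result = 39 + result_input

39


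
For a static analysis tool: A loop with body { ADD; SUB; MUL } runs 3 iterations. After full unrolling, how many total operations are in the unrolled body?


Loop body operations: ADD, SUB, MUL (3 ops per iteration)
Unrolling 3 iterations:
  Iteration 1: ADD, SUB, MUL (3 ops)
  Iteration 2: ADD, SUB, MUL (3 ops)
  Iteration 3: ADD, SUB, MUL (3 ops)
Total: 3 iterations * 3 ops/iter = 9 operations

9


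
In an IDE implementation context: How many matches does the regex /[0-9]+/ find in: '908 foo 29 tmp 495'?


Pattern: /[0-9]+/ (int literals)
Input: '908 foo 29 tmp 495'
Scanning for matches:
  Match 1: '908'
  Match 2: '29'
  Match 3: '495'
Total matches: 3

3


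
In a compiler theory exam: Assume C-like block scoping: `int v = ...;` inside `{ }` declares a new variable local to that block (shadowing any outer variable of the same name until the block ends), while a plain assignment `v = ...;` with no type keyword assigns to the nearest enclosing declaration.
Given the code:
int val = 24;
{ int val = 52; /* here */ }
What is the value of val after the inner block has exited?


Analyzing scoping rules:
Outer scope: declares val = 24
Inner block: 'int val = 52;' declares a NEW val that shadows the outer one
When the block exits the inner val goes out of scope; the outer val was never modified -> 24
Result: 24

24


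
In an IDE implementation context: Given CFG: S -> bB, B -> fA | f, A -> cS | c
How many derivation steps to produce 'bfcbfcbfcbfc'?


Grammar: S -> bB, B -> fA | f, A -> cS | c
Deriving 'bfcbfcbfcbfc':
Step 1: S -> bB => bB
Step 2: B -> fA => bfA
Step 3: A -> cS => bfcS
Step 4: S -> bB => bfcbB
Step 5: B -> fA => bfcbfA
Step 6: A -> cS => bfcbfcS
Step 7: S -> bB => bfcbfcbB
Step 8: B -> fA => bfcbfcbfA
Step 9: A -> cS => bfcbfcbfcS
Step 10: S -> bB => bfcbfcbfcbB
Step 11: B -> fA => bfcbfcbfcbfA
Step 12: A -> c => bfcbfcbfcbfc
Total derivation steps: 12

12


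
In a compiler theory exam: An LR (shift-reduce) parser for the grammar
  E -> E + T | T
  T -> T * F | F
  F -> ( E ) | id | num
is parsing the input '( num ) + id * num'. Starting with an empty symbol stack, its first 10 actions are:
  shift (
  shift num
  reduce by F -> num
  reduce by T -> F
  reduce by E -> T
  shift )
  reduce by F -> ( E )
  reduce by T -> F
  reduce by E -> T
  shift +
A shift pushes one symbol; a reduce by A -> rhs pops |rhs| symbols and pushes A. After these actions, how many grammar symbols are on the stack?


Tracking the symbol stack through each action:
  Action 1: shift '(' : push -> stack = [(] (size 1)
  Action 2: shift 'num' : push -> stack = [(, num] (size 2)
  Action 3: reduce by F -> num : pop 1, push F -> stack = [(, F] (size 2)
  Action 4: reduce by T -> F : pop 1, push T -> stack = [(, T] (size 2)
  Action 5: reduce by E -> T : pop 1, push E -> stack = [(, E] (size 2)
  Action 6: shift ')' : push -> stack = [(, E, )] (size 3)
  Action 7: reduce by F -> ( E ) : pop 3, push F -> stack = [F] (size 1)
  Action 8: reduce by T -> F : pop 1, push T -> stack = [T] (size 1)
  Action 9: reduce by E -> T : pop 1, push E -> stack = [E] (size 1)
  Action 10: shift '+' : push -> stack = [E, +] (size 2)
Final stack size: 2

2


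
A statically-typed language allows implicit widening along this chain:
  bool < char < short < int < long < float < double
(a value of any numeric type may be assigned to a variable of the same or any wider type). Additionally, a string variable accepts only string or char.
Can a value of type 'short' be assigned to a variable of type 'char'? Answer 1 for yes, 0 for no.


Target variable type: char
Source value type: short
Numeric ranks: short=2, char=1
Widening allowed iff rank(source) <= rank(target): 2 <= 1? No
Result: 0

0


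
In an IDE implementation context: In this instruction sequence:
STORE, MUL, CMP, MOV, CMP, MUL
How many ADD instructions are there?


Scanning instruction sequence for ADD:
  Position 1: STORE
  Position 2: MUL
  Position 3: CMP
  Position 4: MOV
  Position 5: CMP
  Position 6: MUL
Matches at positions: []
Total ADD count: 0

0


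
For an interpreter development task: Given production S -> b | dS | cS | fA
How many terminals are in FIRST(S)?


Production: S -> b | dS | cS | fA
Examining each alternative for leading terminals:
  S -> b : first terminal = 'b'
  S -> dS : first terminal = 'd'
  S -> cS : first terminal = 'c'
  S -> fA : first terminal = 'f'
FIRST(S) = {b, c, d, f}
Count: 4

4


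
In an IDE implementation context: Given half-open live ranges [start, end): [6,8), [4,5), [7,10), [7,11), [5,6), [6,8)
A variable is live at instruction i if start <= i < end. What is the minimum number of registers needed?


Live ranges:
  Var0: [6, 8)
  Var1: [4, 5)
  Var2: [7, 10)
  Var3: [7, 11)
  Var4: [5, 6)
  Var5: [6, 8)
Sweep-line events (position, delta, active):
  pos=4 start -> active=1
  pos=5 end -> active=0
  pos=5 start -> active=1
  pos=6 end -> active=0
  pos=6 start -> active=1
  pos=6 start -> active=2
  pos=7 start -> active=3
  pos=7 start -> active=4
  pos=8 end -> active=3
  pos=8 end -> active=2
  pos=10 end -> active=1
  pos=11 end -> active=0
Maximum simultaneous active: 4
Minimum registers needed: 4

4


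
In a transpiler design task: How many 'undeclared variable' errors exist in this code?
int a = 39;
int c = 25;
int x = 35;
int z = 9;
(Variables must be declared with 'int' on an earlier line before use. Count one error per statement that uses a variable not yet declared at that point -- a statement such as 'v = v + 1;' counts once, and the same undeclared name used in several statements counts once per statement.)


Scanning code line by line:
  Line 1: declare 'a' -> declared = ['a']
  Line 2: declare 'c' -> declared = ['a', 'c']
  Line 3: declare 'x' -> declared = ['a', 'c', 'x']
  Line 4: declare 'z' -> declared = ['a', 'c', 'x', 'z']
Total undeclared variable errors: 0

0


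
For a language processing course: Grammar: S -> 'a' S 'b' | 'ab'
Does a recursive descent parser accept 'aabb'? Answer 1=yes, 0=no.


Grammar accepts strings of the form a^n b^n (n >= 1)
Word: 'aabb'
Counting: 2 a's and 2 b's
Check: 2 == 2? Yes
Derivation (S -> aSb applied 1 time(s), then S -> ab): S => aSb => aabb
Accepted

1


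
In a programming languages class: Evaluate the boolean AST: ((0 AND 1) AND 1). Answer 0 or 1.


Step 1: Evaluate inner node
  0 AND 1 = 0
Step 2: Evaluate root node
  0 AND 1 = 0

0


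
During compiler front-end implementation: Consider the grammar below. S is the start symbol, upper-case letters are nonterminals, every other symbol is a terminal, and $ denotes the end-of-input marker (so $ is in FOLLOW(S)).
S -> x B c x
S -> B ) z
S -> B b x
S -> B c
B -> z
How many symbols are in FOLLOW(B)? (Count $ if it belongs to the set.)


S is the start symbol and does not occur in any rule body, so FOLLOW(S) = {$}.
Examining every occurrence of B in a rule body:
  S -> x B c x : B is followed by terminal 'c' -> add 'c'
  S -> B ) z : B is followed by terminal ')' -> add ')'
  S -> B b x : B is followed by terminal 'b' -> add 'b'
  S -> B c : B is followed by terminal 'c' -> add 'c' (already in the set)
  B -> z : B does not occur in the body -> contributes nothing
FOLLOW(B) = {), b, c}
Count: 3

3


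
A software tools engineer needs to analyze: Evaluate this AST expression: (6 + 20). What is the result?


Expression: (6 + 20)
Evaluating step by step:
  6 + 20 = 26
Result: 26

26


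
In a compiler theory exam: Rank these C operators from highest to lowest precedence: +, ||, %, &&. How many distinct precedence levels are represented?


Looking up precedence for each operator:
  + -> precedence 5
  || -> precedence 1
  % -> precedence 6
  && -> precedence 2
Sorted highest to lowest: %, +, &&, ||
Distinct precedence values: [6, 5, 2, 1]
Number of distinct levels: 4

4


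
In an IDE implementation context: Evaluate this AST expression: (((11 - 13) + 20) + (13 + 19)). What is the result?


Expression: (((11 - 13) + 20) + (13 + 19))
Evaluating step by step:
  11 - 13 = -2
  -2 + 20 = 18
  13 + 19 = 32
  18 + 32 = 50
Result: 50

50


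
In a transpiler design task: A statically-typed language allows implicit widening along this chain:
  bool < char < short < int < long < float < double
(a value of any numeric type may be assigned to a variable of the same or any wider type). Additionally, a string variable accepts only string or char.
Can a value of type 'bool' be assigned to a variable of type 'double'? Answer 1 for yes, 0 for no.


Target variable type: double
Source value type: bool
Numeric ranks: bool=0, double=6
Widening allowed iff rank(source) <= rank(target): 0 <= 6? Yes
Result: 1

1


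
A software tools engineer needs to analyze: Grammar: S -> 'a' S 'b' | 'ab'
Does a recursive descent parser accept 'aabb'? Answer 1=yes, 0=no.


Grammar accepts strings of the form a^n b^n (n >= 1)
Word: 'aabb'
Counting: 2 a's and 2 b's
Check: 2 == 2? Yes
Derivation (S -> aSb applied 1 time(s), then S -> ab): S => aSb => aabb
Accepted

1


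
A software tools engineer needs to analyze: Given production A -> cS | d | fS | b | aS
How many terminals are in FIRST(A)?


Production: A -> cS | d | fS | b | aS
Examining each alternative for leading terminals:
  A -> cS : first terminal = 'c'
  A -> d : first terminal = 'd'
  A -> fS : first terminal = 'f'
  A -> b : first terminal = 'b'
  A -> aS : first terminal = 'a'
FIRST(A) = {a, b, c, d, f}
Count: 5

5


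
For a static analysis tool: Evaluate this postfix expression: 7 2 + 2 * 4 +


Processing tokens left to right:
Push 7, Push 2
Pop 7 and 2, compute 7 + 2 = 9, push 9
Push 2
Pop 9 and 2, compute 9 * 2 = 18, push 18
Push 4
Pop 18 and 4, compute 18 + 4 = 22, push 22
Stack result: 22

22


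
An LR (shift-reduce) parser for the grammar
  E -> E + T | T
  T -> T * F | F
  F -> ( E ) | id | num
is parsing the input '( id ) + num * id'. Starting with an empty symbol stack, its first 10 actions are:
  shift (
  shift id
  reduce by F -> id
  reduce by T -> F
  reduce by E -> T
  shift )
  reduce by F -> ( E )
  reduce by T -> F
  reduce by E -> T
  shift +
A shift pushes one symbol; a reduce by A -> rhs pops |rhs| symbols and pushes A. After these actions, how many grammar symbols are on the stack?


Tracking the symbol stack through each action:
  Action 1: shift '(' : push -> stack = [(] (size 1)
  Action 2: shift 'id' : push -> stack = [(, id] (size 2)
  Action 3: reduce by F -> id : pop 1, push F -> stack = [(, F] (size 2)
  Action 4: reduce by T -> F : pop 1, push T -> stack = [(, T] (size 2)
  Action 5: reduce by E -> T : pop 1, push E -> stack = [(, E] (size 2)
  Action 6: shift ')' : push -> stack = [(, E, )] (size 3)
  Action 7: reduce by F -> ( E ) : pop 3, push F -> stack = [F] (size 1)
  Action 8: reduce by T -> F : pop 1, push T -> stack = [T] (size 1)
  Action 9: reduce by E -> T : pop 1, push E -> stack = [E] (size 1)
  Action 10: shift '+' : push -> stack = [E, +] (size 2)
Final stack size: 2

2


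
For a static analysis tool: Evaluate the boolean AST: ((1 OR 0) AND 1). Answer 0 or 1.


Step 1: Evaluate inner node
  1 OR 0 = 1
Step 2: Evaluate root node
  1 AND 1 = 1

1


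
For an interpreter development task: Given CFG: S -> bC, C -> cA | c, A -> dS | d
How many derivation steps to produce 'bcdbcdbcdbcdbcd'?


Grammar: S -> bC, C -> cA | c, A -> dS | d
Deriving 'bcdbcdbcdbcdbcd':
Step 1: S -> bC => bC
Step 2: C -> cA => bcA
Step 3: A -> dS => bcdS
Step 4: S -> bC => bcdbC
Step 5: C -> cA => bcdbcA
Step 6: A -> dS => bcdbcdS
Step 7: S -> bC => bcdbcdbC
Step 8: C -> cA => bcdbcdbcA
Step 9: A -> dS => bcdbcdbcdS
Step 10: S -> bC => bcdbcdbcdbC
Step 11: C -> cA => bcdbcdbcdbcA
Step 12: A -> dS => bcdbcdbcdbcdS
Step 13: S -> bC => bcdbcdbcdbcdbC
Step 14: C -> cA => bcdbcdbcdbcdbcA
Step 15: A -> d => bcdbcdbcdbcdbcd
Total derivation steps: 15

15


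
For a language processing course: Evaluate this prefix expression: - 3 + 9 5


Parsing prefix expression: - 3 + 9 5
Step 1: Innermost operation '+ 9 5'
  9 + 5 = 14
Step 2: Outer operation '- 3 [14]'
  3 - 14 = -11

-11


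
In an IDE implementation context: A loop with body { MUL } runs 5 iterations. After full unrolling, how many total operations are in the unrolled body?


Loop body operations: MUL (1 op per iteration)
Unrolling 5 iterations:
  Iteration 1: MUL (1 ops)
  Iteration 2: MUL (1 ops)
  Iteration 3: MUL (1 ops)
  Iteration 4: MUL (1 ops)
  Iteration 5: MUL (1 ops)
Total: 5 iterations * 1 ops/iter = 5 operations

5


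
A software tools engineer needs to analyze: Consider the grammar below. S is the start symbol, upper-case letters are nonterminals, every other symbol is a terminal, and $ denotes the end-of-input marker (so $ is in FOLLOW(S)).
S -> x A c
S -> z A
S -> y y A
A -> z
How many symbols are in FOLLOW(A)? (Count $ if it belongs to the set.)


S is the start symbol and does not occur in any rule body, so FOLLOW(S) = {$}.
Examining every occurrence of A in a rule body:
  S -> x A c : A is followed by terminal 'c' -> add 'c'
  S -> z A : A is at the right end -> add FOLLOW(S) = {$}
  S -> y y A : A is at the right end -> add FOLLOW(S) = {$} (already in the set)
  A -> z : A does not occur in the body -> contributes nothing
FOLLOW(A) = {c, $}
Count: 2

2


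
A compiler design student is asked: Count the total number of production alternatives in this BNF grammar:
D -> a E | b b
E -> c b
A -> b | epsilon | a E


Counting alternatives per rule:
  D: 2 alternative(s)
  E: 1 alternative(s)
  A: 3 alternative(s)
Sum: 2 + 1 + 3 = 6

6


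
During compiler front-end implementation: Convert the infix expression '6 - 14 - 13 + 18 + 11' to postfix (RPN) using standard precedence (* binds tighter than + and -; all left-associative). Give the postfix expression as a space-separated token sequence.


Applying the shunting-yard algorithm:
  Operand 6 -> output
  Push '-' onto operator stack -> op-stack: [-]
  Operand 14 -> output
  See '-' (prec 1); top '-' (prec 1) >= it -> pop '-' to output
  Push '-' onto operator stack -> op-stack: [-]
  Operand 13 -> output
  See '+' (prec 1); top '-' (prec 1) >= it -> pop '-' to output
  Push '+' onto operator stack -> op-stack: [+]
  Operand 18 -> output
  See '+' (prec 1); top '+' (prec 1) >= it -> pop '+' to output
  Push '+' onto operator stack -> op-stack: [+]
  Operand 11 -> output
  End of input: pop '+' to output
Postfix result: 6 14 - 13 - 18 + 11 +

6 14 - 13 - 18 + 11 +


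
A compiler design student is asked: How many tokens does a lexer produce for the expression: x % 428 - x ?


Scanning 'x % 428 - x'
Token 1: 'x' -> identifier
Token 2: '%' -> operator
Token 3: '428' -> integer_literal
Token 4: '-' -> operator
Token 5: 'x' -> identifier
Total tokens: 5

5


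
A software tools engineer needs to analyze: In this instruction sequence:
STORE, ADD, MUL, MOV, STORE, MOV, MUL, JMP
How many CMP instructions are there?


Scanning instruction sequence for CMP:
  Position 1: STORE
  Position 2: ADD
  Position 3: MUL
  Position 4: MOV
  Position 5: STORE
  Position 6: MOV
  Position 7: MUL
  Position 8: JMP
Matches at positions: []
Total CMP count: 0

0


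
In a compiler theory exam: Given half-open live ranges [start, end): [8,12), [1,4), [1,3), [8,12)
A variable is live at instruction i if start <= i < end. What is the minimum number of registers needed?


Live ranges:
  Var0: [8, 12)
  Var1: [1, 4)
  Var2: [1, 3)
  Var3: [8, 12)
Sweep-line events (position, delta, active):
  pos=1 start -> active=1
  pos=1 start -> active=2
  pos=3 end -> active=1
  pos=4 end -> active=0
  pos=8 start -> active=1
  pos=8 start -> active=2
  pos=12 end -> active=1
  pos=12 end -> active=0
Maximum simultaneous active: 2
Minimum registers needed: 2

2


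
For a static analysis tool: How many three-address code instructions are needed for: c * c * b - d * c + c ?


Expression: c * c * b - d * c + c
Generating three-address code (respecting * over +/- precedence):
  Instruction 1: t1 = c * c
  Instruction 2: t2 = t1 * b
  Instruction 3: t3 = d * c
  Instruction 4: t4 = t2 - t3
  Instruction 5: t5 = t4 + c
Total instructions: 5

5


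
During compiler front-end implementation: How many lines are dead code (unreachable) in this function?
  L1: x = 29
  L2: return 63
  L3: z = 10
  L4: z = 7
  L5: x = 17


Analyzing control flow:
  L1: reachable (before return)
  L2: reachable (return statement)
  L3: DEAD (after return at L2)
  L4: DEAD (after return at L2)
  L5: DEAD (after return at L2)
Return at L2, total lines = 5
Dead lines: L3 through L5
Count: 3

3


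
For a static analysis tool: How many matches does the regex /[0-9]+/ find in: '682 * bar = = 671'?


Pattern: /[0-9]+/ (int literals)
Input: '682 * bar = = 671'
Scanning for matches:
  Match 1: '682'
  Match 2: '671'
Total matches: 2

2


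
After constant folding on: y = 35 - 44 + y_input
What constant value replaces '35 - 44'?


Identifying constant sub-expression:
  Original: y = 35 - 44 + y_input
  35 and 44 are both compile-time constants
  Evaluating: 35 - 44 = -9
  After folding: y = -9 + y_input

-9


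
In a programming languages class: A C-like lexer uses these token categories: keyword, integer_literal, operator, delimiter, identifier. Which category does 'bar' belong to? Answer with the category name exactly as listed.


Token: 'bar'
Checking categories:
  identifier: YES
  integer_literal: no
  operator: no
  keyword: no
  delimiter: no
Category: identifier

identifier


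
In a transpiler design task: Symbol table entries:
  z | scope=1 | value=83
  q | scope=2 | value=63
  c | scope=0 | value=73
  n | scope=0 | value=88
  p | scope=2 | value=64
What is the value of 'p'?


Searching symbol table for 'p':
  z | scope=1 | value=83
  q | scope=2 | value=63
  c | scope=0 | value=73
  n | scope=0 | value=88
  p | scope=2 | value=64 <- MATCH
Found 'p' at scope 2 with value 64

64


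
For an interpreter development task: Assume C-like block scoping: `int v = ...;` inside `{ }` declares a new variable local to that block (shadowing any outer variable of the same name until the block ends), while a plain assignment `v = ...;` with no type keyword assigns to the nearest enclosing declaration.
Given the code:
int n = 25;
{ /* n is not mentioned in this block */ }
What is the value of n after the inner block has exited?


Analyzing scoping rules:
Outer scope: declares n = 25
Inner block: n is neither redeclared nor assigned -> unchanged
After the block -> 25
Result: 25

25


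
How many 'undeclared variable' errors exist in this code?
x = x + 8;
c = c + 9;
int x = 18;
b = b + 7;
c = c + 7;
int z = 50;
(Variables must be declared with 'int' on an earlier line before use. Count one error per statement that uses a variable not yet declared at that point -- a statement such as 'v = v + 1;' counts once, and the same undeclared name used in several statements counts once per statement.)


Scanning code line by line:
  Line 1: use 'x' -> ERROR (undeclared)
  Line 2: use 'c' -> ERROR (undeclared)
  Line 3: declare 'x' -> declared = ['x']
  Line 4: use 'b' -> ERROR (undeclared)
  Line 5: use 'c' -> ERROR (undeclared)
  Line 6: declare 'z' -> declared = ['x', 'z']
Total undeclared variable errors: 4

4


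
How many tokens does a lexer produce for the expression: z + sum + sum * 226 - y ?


Scanning 'z + sum + sum * 226 - y'
Token 1: 'z' -> identifier
Token 2: '+' -> operator
Token 3: 'sum' -> identifier
Token 4: '+' -> operator
Token 5: 'sum' -> identifier
Token 6: '*' -> operator
Token 7: '226' -> integer_literal
Token 8: '-' -> operator
Token 9: 'y' -> identifier
Total tokens: 9

9


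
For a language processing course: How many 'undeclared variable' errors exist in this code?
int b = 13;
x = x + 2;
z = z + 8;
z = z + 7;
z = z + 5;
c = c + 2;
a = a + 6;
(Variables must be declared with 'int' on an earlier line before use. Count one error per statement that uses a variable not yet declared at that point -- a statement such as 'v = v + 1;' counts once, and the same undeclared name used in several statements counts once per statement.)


Scanning code line by line:
  Line 1: declare 'b' -> declared = ['b']
  Line 2: use 'x' -> ERROR (undeclared)
  Line 3: use 'z' -> ERROR (undeclared)
  Line 4: use 'z' -> ERROR (undeclared)
  Line 5: use 'z' -> ERROR (undeclared)
  Line 6: use 'c' -> ERROR (undeclared)
  Line 7: use 'a' -> ERROR (undeclared)
Total undeclared variable errors: 6

6


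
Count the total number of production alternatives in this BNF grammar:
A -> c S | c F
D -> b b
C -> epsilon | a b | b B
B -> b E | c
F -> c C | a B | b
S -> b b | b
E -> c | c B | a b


Counting alternatives per rule:
  A: 2 alternative(s)
  D: 1 alternative(s)
  C: 3 alternative(s)
  B: 2 alternative(s)
  F: 3 alternative(s)
  S: 2 alternative(s)
  E: 3 alternative(s)
Sum: 2 + 1 + 3 + 2 + 3 + 2 + 3 = 16

16


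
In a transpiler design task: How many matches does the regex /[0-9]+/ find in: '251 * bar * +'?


Pattern: /[0-9]+/ (int literals)
Input: '251 * bar * +'
Scanning for matches:
  Match 1: '251'
Total matches: 1

1


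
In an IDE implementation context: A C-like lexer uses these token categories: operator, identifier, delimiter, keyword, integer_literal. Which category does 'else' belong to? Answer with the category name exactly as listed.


Token: 'else'
Checking categories:
  identifier: no
  integer_literal: no
  operator: no
  keyword: YES
  delimiter: no
Category: keyword

keyword


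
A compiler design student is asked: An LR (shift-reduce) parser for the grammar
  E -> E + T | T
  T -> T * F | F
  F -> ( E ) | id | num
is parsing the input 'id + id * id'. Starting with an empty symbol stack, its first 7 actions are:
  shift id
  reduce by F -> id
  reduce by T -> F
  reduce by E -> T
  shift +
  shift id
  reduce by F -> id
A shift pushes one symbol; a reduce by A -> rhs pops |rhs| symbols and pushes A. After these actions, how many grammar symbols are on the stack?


Tracking the symbol stack through each action:
  Action 1: shift 'id' : push -> stack = [id] (size 1)
  Action 2: reduce by F -> id : pop 1, push F -> stack = [F] (size 1)
  Action 3: reduce by T -> F : pop 1, push T -> stack = [T] (size 1)
  Action 4: reduce by E -> T : pop 1, push E -> stack = [E] (size 1)
  Action 5: shift '+' : push -> stack = [E, +] (size 2)
  Action 6: shift 'id' : push -> stack = [E, +, id] (size 3)
  Action 7: reduce by F -> id : pop 1, push F -> stack = [E, +, F] (size 3)
Final stack size: 3

3


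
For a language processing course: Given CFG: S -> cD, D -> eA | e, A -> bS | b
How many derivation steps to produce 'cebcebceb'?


Grammar: S -> cD, D -> eA | e, A -> bS | b
Deriving 'cebcebceb':
Step 1: S -> cD => cD
Step 2: D -> eA => ceA
Step 3: A -> bS => cebS
Step 4: S -> cD => cebcD
Step 5: D -> eA => cebceA
Step 6: A -> bS => cebcebS
Step 7: S -> cD => cebcebcD
Step 8: D -> eA => cebcebceA
Step 9: A -> b => cebcebceb
Total derivation steps: 9

9


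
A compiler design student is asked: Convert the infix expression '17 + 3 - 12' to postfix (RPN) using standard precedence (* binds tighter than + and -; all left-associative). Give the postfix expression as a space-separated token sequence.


Applying the shunting-yard algorithm:
  Operand 17 -> output
  Push '+' onto operator stack -> op-stack: [+]
  Operand 3 -> output
  See '-' (prec 1); top '+' (prec 1) >= it -> pop '+' to output
  Push '-' onto operator stack -> op-stack: [-]
  Operand 12 -> output
  End of input: pop '-' to output
Postfix result: 17 3 + 12 -

17 3 + 12 -


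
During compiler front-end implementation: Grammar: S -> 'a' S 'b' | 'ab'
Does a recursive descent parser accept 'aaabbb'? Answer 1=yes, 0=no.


Grammar accepts strings of the form a^n b^n (n >= 1)
Word: 'aaabbb'
Counting: 3 a's and 3 b's
Check: 3 == 3? Yes
Derivation (S -> aSb applied 2 time(s), then S -> ab): S => aSb => aaSbb => aaabbb
Accepted

1


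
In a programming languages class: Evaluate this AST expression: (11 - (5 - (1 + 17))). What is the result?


Expression: (11 - (5 - (1 + 17)))
Evaluating step by step:
  1 + 17 = 18
  5 - 18 = -13
  11 - -13 = 24
Result: 24

24


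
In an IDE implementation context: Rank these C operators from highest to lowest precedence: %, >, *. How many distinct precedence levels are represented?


Looking up precedence for each operator:
  % -> precedence 6
  > -> precedence 4
  * -> precedence 6
Sorted highest to lowest: %, *, >
Distinct precedence values: [6, 4]
Number of distinct levels: 2

2


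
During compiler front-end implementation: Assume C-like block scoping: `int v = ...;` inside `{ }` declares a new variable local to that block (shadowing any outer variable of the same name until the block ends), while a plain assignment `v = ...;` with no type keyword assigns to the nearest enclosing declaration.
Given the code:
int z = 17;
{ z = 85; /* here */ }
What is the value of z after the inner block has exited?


Analyzing scoping rules:
Outer scope: declares z = 17
Inner block: 'z = 85;' has no type keyword, so it is an assignment to the outer z (no shadowing)
The assignment changed the outer variable itself, so the new value persists after the block -> 85
Result: 85

85


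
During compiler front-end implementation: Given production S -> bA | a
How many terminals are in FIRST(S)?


Production: S -> bA | a
Examining each alternative for leading terminals:
  S -> bA : first terminal = 'b'
  S -> a : first terminal = 'a'
FIRST(S) = {a, b}
Count: 2

2


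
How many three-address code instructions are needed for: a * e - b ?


Expression: a * e - b
Generating three-address code (respecting * over +/- precedence):
  Instruction 1: t1 = a * e
  Instruction 2: t2 = t1 - b
Total instructions: 2

2


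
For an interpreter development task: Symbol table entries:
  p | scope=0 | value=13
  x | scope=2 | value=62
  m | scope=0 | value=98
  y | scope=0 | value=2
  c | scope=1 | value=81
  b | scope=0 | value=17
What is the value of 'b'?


Searching symbol table for 'b':
  p | scope=0 | value=13
  x | scope=2 | value=62
  m | scope=0 | value=98
  y | scope=0 | value=2
  c | scope=1 | value=81
  b | scope=0 | value=17 <- MATCH
Found 'b' at scope 0 with value 17

17


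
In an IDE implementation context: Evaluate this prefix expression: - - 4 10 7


Parsing prefix expression: - - 4 10 7
Step 1: Innermost operation '- 4 10'
  4 - 10 = -6
Step 2: Outer operation '- [-6] 7'
  -6 - 7 = -13

-13


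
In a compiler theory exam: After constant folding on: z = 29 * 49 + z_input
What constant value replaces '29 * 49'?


Identifying constant sub-expression:
  Original: z = 29 * 49 + z_input
  29 and 49 are both compile-time constants
  Evaluating: 29 * 49 = 1421
  After folding: z = 1421 + z_input

1421


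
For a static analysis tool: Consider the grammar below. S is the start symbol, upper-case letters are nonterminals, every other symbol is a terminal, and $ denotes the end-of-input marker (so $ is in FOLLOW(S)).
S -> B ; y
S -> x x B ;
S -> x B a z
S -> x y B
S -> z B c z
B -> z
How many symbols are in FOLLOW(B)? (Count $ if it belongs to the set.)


S is the start symbol and does not occur in any rule body, so FOLLOW(S) = {$}.
Examining every occurrence of B in a rule body:
  S -> B ; y : B is followed by terminal ';' -> add ';'
  S -> x x B ; : B is followed by terminal ';' -> add ';' (already in the set)
  S -> x B a z : B is followed by terminal 'a' -> add 'a'
  S -> x y B : B is at the right end -> add FOLLOW(S) = {$}
  S -> z B c z : B is followed by terminal 'c' -> add 'c'
  B -> z : B does not occur in the body -> contributes nothing
FOLLOW(B) = {;, a, c, $}
Count: 4

4


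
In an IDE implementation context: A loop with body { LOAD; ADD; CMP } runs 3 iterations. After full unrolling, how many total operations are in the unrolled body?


Loop body operations: LOAD, ADD, CMP (3 ops per iteration)
Unrolling 3 iterations:
  Iteration 1: LOAD, ADD, CMP (3 ops)
  Iteration 2: LOAD, ADD, CMP (3 ops)
  Iteration 3: LOAD, ADD, CMP (3 ops)
Total: 3 iterations * 3 ops/iter = 9 operations

9


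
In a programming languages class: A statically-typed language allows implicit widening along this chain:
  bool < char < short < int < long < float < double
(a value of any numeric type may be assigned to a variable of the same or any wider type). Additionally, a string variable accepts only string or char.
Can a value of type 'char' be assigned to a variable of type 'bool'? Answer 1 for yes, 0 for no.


Target variable type: bool
Source value type: char
Numeric ranks: char=1, bool=0
Widening allowed iff rank(source) <= rank(target): 1 <= 0? No
Result: 0

0


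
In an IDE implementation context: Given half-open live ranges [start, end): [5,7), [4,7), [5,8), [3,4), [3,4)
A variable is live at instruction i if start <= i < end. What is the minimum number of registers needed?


Live ranges:
  Var0: [5, 7)
  Var1: [4, 7)
  Var2: [5, 8)
  Var3: [3, 4)
  Var4: [3, 4)
Sweep-line events (position, delta, active):
  pos=3 start -> active=1
  pos=3 start -> active=2
  pos=4 end -> active=1
  pos=4 end -> active=0
  pos=4 start -> active=1
  pos=5 start -> active=2
  pos=5 start -> active=3
  pos=7 end -> active=2
  pos=7 end -> active=1
  pos=8 end -> active=0
Maximum simultaneous active: 3
Minimum registers needed: 3

3


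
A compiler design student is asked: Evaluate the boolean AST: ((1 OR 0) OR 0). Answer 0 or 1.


Step 1: Evaluate inner node
  1 OR 0 = 1
Step 2: Evaluate root node
  1 OR 0 = 1

1


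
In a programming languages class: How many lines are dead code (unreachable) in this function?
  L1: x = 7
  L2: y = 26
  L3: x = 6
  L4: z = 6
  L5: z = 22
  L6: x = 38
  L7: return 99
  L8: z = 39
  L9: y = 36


Analyzing control flow:
  L1: reachable (before return)
  L2: reachable (before return)
  L3: reachable (before return)
  L4: reachable (before return)
  L5: reachable (before return)
  L6: reachable (before return)
  L7: reachable (return statement)
  L8: DEAD (after return at L7)
  L9: DEAD (after return at L7)
Return at L7, total lines = 9
Dead lines: L8 through L9
Count: 2

2


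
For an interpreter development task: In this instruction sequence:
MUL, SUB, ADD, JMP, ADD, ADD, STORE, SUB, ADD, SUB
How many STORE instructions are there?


Scanning instruction sequence for STORE:
  Position 1: MUL
  Position 2: SUB
  Position 3: ADD
  Position 4: JMP
  Position 5: ADD
  Position 6: ADD
  Position 7: STORE <- MATCH
  Position 8: SUB
  Position 9: ADD
  Position 10: SUB
Matches at positions: [7]
Total STORE count: 1

1
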